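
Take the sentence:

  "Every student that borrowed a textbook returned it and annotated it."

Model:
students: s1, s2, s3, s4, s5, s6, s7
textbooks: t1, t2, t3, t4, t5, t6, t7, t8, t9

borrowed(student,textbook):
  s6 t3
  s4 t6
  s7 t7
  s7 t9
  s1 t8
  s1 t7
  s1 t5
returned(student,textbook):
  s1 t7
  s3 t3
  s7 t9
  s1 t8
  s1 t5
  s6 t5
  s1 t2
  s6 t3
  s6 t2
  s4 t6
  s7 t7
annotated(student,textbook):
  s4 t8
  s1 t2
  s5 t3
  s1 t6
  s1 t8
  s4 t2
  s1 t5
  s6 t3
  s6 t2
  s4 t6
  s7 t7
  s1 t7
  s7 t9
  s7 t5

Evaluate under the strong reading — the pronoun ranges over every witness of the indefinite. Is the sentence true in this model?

True

"it" takes "a textbook" as antecedent — a donkey pronoun bound across the clause boundary.
Strong reading: for every (s,t) with borrowed(s,t), returned(s,t) ∧ annotated(s,t).
Restrictor pairs: (s1,t5) ✓  (s1,t7) ✓  (s1,t8) ✓  (s4,t6) ✓  (s6,t3) ✓  (s7,t7) ✓  (s7,t9) ✓
Every restrictor pair satisfies the scope.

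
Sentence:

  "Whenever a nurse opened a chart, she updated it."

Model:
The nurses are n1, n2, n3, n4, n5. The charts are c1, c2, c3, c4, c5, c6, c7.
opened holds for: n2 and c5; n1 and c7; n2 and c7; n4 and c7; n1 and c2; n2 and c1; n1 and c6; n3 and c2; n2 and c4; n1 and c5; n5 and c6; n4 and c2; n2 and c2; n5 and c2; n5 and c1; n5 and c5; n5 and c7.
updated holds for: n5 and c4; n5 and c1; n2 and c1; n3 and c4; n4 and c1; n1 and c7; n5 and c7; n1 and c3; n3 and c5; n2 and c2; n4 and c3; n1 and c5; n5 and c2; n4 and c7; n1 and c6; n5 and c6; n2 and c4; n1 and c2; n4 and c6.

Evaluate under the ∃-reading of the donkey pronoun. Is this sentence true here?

"it" takes "a chart" as antecedent — a donkey pronoun bound across the clause boundary.
Weak reading: every nurse n with some opened-chart has at least one opened-chart c such that updated(n,c).
Per nurse: n1:✓  n2:✓  n3:✗  n4:✓  n5:✓
n3 has no witness among its opened-charts.

False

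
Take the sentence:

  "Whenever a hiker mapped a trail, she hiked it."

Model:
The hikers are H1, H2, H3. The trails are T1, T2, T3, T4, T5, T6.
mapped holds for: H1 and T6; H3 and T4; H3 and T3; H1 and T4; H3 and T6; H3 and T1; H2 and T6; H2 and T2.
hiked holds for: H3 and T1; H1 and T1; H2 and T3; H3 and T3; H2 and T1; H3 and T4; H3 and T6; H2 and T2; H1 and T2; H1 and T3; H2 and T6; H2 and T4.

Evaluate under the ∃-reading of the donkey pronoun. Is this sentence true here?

False

"it" takes "a trail" as antecedent — a donkey pronoun bound across the clause boundary.
Weak reading: every hiker h with some mapped-trail has at least one mapped-trail t such that hiked(h,t).
Per hiker: H1:✗  H2:✓  H3:✓
H1 has no witness among its mapped-trails.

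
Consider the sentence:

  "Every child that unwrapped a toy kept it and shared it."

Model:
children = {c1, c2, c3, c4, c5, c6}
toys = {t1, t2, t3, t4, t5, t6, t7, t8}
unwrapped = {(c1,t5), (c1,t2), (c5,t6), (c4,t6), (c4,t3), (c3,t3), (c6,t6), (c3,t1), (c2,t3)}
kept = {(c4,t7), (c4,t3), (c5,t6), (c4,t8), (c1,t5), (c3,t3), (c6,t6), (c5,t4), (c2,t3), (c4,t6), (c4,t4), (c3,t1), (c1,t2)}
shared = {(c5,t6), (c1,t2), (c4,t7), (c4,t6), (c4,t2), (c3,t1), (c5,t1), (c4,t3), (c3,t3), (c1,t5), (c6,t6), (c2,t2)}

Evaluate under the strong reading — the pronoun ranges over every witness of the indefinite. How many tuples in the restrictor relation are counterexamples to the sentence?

"it" takes "a toy" as antecedent — a donkey pronoun bound across the clause boundary.
Strong reading: for every (c,t) with unwrapped(c,t), kept(c,t) ∧ shared(c,t).
Restrictor pairs: (c1,t2) ✓  (c1,t5) ✓  (c2,t3) ✗  (c3,t1) ✓  (c3,t3) ✓  (c4,t3) ✓  (c4,t6) ✓  (c5,t6) ✓  (c6,t6) ✓
Counterexamples (restrictor pairs failing the scope): 1.

1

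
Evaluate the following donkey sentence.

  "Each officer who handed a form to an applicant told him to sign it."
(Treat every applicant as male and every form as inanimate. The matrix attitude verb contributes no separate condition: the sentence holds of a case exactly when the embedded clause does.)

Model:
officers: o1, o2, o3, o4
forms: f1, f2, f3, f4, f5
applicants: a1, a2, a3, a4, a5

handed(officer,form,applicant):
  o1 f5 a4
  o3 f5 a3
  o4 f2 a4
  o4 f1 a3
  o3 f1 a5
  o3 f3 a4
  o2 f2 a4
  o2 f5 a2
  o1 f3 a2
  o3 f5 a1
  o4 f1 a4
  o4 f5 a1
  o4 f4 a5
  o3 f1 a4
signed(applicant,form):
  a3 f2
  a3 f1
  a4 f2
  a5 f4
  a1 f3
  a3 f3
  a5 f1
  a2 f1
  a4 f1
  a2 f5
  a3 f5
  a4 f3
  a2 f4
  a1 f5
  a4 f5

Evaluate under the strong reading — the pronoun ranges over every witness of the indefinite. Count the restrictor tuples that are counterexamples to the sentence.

1

"him" takes "an applicant" as antecedent and "it" takes "a form"; both are donkey pronouns co-varying with the restrictor.
Strong reading: for every (o,f,a) with handed(o,f,a), signed(a,f).
Restrictor triples: (o1,f3,a2)→signed(a2,f3) ✗  (o1,f5,a4)→signed(a4,f5) ✓  (o2,f2,a4)→signed(a4,f2) ✓  (o2,f5,a2)→signed(a2,f5) ✓  (o3,f1,a4)→signed(a4,f1) ✓  (o3,f1,a5)→signed(a5,f1) ✓  (o3,f3,a4)→signed(a4,f3) ✓  (o3,f5,a1)→signed(a1,f5) ✓  (o3,f5,a3)→signed(a3,f5) ✓  (o4,f1,a3)→signed(a3,f1) ✓  (o4,f1,a4)→signed(a4,f1) ✓  (o4,f2,a4)→signed(a4,f2) ✓  (o4,f4,a5)→signed(a5,f4) ✓  (o4,f5,a1)→signed(a1,f5) ✓
Counterexamples (restrictor triples failing the scope): 1.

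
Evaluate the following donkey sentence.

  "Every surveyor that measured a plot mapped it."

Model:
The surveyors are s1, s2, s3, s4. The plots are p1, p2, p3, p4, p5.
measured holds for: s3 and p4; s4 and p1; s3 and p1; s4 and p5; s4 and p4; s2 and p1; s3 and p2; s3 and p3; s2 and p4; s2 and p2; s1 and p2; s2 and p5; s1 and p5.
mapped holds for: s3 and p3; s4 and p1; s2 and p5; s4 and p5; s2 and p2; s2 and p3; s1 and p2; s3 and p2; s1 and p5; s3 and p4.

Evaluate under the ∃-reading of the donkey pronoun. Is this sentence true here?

True

"it" takes "a plot" as antecedent — a donkey pronoun bound across the clause boundary.
Weak reading: every surveyor s with some measured-plot has at least one measured-plot p such that mapped(s,p).
Per surveyor: s1:✓  s2:✓  s3:✓  s4:✓
Every surveyor in the restrictor has a witness.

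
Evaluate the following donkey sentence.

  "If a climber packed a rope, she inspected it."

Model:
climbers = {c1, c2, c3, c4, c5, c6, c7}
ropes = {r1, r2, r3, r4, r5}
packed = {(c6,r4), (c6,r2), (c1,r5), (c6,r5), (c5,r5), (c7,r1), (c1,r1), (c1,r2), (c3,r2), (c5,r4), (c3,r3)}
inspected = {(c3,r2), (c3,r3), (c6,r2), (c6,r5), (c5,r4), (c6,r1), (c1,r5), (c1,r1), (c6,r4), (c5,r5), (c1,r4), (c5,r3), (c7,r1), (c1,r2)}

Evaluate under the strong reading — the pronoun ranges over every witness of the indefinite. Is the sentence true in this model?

"it" takes "a rope" as antecedent — a donkey pronoun bound across the clause boundary.
Strong reading: for every (c,r) with packed(c,r), inspected(c,r).
Restrictor pairs: (c1,r1) ✓  (c1,r2) ✓  (c1,r5) ✓  (c3,r2) ✓  (c3,r3) ✓  (c5,r4) ✓  (c5,r5) ✓  (c6,r2) ✓  (c6,r4) ✓  (c6,r5) ✓  (c7,r1) ✓
Every restrictor pair satisfies the scope.

True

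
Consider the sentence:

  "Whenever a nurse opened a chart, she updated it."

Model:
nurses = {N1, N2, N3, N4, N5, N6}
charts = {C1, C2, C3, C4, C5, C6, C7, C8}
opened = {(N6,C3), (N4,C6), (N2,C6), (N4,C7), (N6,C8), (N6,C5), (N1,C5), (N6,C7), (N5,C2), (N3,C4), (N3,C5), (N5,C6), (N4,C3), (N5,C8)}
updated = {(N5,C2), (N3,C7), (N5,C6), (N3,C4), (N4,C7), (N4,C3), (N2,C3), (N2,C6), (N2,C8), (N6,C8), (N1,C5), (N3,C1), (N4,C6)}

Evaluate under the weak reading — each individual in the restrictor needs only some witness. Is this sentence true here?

True

"it" takes "a chart" as antecedent — a donkey pronoun bound across the clause boundary.
Weak reading: every nurse n with some opened-chart has at least one opened-chart c such that updated(n,c).
Per nurse: N1:✓  N2:✓  N3:✓  N4:✓  N5:✓  N6:✓
Every nurse in the restrictor has a witness.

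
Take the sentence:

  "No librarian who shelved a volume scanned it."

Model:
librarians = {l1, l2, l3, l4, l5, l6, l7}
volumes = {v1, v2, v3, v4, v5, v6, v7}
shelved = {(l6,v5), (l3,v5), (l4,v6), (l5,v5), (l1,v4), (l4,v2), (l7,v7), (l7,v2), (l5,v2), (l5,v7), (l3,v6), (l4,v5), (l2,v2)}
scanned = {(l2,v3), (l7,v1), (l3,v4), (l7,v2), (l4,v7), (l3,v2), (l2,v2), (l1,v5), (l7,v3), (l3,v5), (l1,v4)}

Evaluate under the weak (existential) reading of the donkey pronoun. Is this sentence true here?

False

"it" takes "a volume" as antecedent — a donkey pronoun bound across the clause boundary.
Truth condition: for no (l,v) with shelved(l,v) does scanned(l,v) hold.
Restrictor pairs — does the scope hold? (l1,v4):holds  (l2,v2):holds  (l3,v5):holds  (l3,v6):fails  (l4,v2):fails  (l4,v5):fails  (l4,v6):fails  (l5,v2):fails  (l5,v5):fails  (l5,v7):fails  (l6,v5):fails  (l7,v2):holds  (l7,v7):fails
Scope holds for 4 pair(s), so the sentence is false.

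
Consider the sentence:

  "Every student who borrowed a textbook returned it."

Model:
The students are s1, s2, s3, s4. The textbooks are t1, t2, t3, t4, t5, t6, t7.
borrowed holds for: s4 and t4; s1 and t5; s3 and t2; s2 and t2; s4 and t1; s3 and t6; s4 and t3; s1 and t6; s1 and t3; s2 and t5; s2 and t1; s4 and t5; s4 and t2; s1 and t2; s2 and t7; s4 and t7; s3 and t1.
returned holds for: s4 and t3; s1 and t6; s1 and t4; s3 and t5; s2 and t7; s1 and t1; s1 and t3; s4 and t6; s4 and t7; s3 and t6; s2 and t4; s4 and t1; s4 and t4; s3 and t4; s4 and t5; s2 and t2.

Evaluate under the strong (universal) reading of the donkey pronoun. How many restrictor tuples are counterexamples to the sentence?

7

"it" takes "a textbook" as antecedent — a donkey pronoun bound across the clause boundary.
Strong reading: for every (s,t) with borrowed(s,t), returned(s,t).
Restrictor pairs: (s1,t2) ✗  (s1,t3) ✓  (s1,t5) ✗  (s1,t6) ✓  (s2,t1) ✗  (s2,t2) ✓  (s2,t5) ✗  (s2,t7) ✓  (s3,t1) ✗  (s3,t2) ✗  (s3,t6) ✓  (s4,t1) ✓  (s4,t2) ✗  (s4,t3) ✓  (s4,t4) ✓  (s4,t5) ✓  (s4,t7) ✓
Counterexamples (restrictor pairs failing the scope): 7.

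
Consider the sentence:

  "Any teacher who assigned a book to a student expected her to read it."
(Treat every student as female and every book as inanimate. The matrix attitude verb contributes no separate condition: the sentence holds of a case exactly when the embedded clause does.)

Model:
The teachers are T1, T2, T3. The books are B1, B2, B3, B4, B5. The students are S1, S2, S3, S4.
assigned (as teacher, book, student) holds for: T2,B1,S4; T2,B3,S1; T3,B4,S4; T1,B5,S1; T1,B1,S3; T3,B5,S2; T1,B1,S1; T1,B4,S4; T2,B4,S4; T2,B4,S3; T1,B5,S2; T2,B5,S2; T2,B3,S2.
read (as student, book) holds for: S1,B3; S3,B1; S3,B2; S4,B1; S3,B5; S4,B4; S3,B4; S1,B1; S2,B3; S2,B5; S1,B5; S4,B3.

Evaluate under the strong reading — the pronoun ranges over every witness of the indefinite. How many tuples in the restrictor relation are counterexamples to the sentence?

0

"her" takes "a student" as antecedent and "it" takes "a book"; both are donkey pronouns co-varying with the restrictor.
Strong reading: for every (t,b,s) with assigned(t,b,s), read(s,b).
Restrictor triples: (T1,B1,S1)→read(S1,B1) ✓  (T1,B1,S3)→read(S3,B1) ✓  (T1,B4,S4)→read(S4,B4) ✓  (T1,B5,S1)→read(S1,B5) ✓  (T1,B5,S2)→read(S2,B5) ✓  (T2,B1,S4)→read(S4,B1) ✓  (T2,B3,S1)→read(S1,B3) ✓  (T2,B3,S2)→read(S2,B3) ✓  (T2,B4,S3)→read(S3,B4) ✓  (T2,B4,S4)→read(S4,B4) ✓  (T2,B5,S2)→read(S2,B5) ✓  (T3,B4,S4)→read(S4,B4) ✓  (T3,B5,S2)→read(S2,B5) ✓
Counterexamples (restrictor triples failing the scope): 0.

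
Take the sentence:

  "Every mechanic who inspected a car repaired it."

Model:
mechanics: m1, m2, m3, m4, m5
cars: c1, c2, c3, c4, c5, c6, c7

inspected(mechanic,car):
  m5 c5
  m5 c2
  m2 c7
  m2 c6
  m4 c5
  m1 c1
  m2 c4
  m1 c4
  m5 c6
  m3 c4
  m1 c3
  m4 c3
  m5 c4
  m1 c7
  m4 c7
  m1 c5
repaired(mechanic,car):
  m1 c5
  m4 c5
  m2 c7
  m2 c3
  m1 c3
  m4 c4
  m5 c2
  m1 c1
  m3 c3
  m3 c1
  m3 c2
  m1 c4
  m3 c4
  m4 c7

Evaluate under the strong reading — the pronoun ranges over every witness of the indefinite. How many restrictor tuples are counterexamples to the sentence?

7

"it" takes "a car" as antecedent — a donkey pronoun bound across the clause boundary.
Strong reading: for every (m,c) with inspected(m,c), repaired(m,c).
Restrictor pairs: (m1,c1) ✓  (m1,c3) ✓  (m1,c4) ✓  (m1,c5) ✓  (m1,c7) ✗  (m2,c4) ✗  (m2,c6) ✗  (m2,c7) ✓  (m3,c4) ✓  (m4,c3) ✗  (m4,c5) ✓  (m4,c7) ✓  (m5,c2) ✓  (m5,c4) ✗  (m5,c5) ✗  (m5,c6) ✗
Counterexamples (restrictor pairs failing the scope): 7.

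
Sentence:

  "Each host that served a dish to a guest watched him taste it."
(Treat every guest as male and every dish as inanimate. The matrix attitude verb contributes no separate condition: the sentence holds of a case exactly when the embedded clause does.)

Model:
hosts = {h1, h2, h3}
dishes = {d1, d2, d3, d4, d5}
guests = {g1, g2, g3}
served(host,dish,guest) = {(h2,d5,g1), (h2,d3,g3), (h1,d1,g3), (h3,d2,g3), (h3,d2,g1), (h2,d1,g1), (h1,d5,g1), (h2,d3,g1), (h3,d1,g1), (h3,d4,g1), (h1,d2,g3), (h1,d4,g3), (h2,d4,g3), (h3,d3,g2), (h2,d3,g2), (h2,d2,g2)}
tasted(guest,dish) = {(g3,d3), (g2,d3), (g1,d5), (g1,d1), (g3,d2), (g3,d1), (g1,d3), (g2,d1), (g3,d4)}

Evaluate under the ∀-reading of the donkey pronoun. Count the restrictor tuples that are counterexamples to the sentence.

"him" takes "a guest" as antecedent and "it" takes "a dish"; both are donkey pronouns co-varying with the restrictor.
Strong reading: for every (h,d,g) with served(h,d,g), tasted(g,d).
Restrictor triples: (h1,d1,g3)→tasted(g3,d1) ✓  (h1,d2,g3)→tasted(g3,d2) ✓  (h1,d4,g3)→tasted(g3,d4) ✓  (h1,d5,g1)→tasted(g1,d5) ✓  (h2,d1,g1)→tasted(g1,d1) ✓  (h2,d2,g2)→tasted(g2,d2) ✗  (h2,d3,g1)→tasted(g1,d3) ✓  (h2,d3,g2)→tasted(g2,d3) ✓  (h2,d3,g3)→tasted(g3,d3) ✓  (h2,d4,g3)→tasted(g3,d4) ✓  (h2,d5,g1)→tasted(g1,d5) ✓  (h3,d1,g1)→tasted(g1,d1) ✓  (h3,d2,g1)→tasted(g1,d2) ✗  (h3,d2,g3)→tasted(g3,d2) ✓  (h3,d3,g2)→tasted(g2,d3) ✓  (h3,d4,g1)→tasted(g1,d4) ✗
Counterexamples (restrictor triples failing the scope): 3.

3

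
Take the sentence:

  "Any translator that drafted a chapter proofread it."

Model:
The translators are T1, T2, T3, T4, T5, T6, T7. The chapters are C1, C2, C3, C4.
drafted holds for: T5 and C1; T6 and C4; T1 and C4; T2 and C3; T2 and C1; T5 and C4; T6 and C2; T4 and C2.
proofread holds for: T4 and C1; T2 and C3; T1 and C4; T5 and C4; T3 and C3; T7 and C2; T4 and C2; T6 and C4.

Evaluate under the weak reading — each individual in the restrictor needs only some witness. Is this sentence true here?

"it" takes "a chapter" as antecedent — a donkey pronoun bound across the clause boundary.
Weak reading: every translator t with some drafted-chapter has at least one drafted-chapter c such that proofread(t,c).
Per translator: T1:✓  T2:✓  T4:✓  T5:✓  T6:✓
Every translator in the restrictor has a witness.

True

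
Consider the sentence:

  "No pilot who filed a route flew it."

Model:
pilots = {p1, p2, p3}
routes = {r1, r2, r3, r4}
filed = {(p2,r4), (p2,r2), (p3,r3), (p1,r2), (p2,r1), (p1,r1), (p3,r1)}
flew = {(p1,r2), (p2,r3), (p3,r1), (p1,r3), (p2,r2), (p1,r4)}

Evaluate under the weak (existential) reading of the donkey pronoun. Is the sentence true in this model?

False

"it" takes "a route" as antecedent — a donkey pronoun bound across the clause boundary.
Truth condition: for no (p,r) with filed(p,r) does flew(p,r) hold.
Restrictor pairs — does the scope hold? (p1,r1):fails  (p1,r2):holds  (p2,r1):fails  (p2,r2):holds  (p2,r4):fails  (p3,r1):holds  (p3,r3):fails
Scope holds for 3 pair(s), so the sentence is false.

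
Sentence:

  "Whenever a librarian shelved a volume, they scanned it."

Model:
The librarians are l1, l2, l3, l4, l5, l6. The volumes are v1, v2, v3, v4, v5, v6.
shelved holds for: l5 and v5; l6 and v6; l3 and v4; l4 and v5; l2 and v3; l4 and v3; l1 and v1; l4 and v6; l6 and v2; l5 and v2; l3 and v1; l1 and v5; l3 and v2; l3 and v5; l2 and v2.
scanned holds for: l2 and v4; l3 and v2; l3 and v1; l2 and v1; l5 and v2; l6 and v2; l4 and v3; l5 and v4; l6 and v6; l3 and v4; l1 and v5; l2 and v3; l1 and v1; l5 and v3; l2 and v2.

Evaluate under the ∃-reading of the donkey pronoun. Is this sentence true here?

True

"it" takes "a volume" as antecedent — a donkey pronoun bound across the clause boundary.
Weak reading: every librarian l with some shelved-volume has at least one shelved-volume v such that scanned(l,v).
Per librarian: l1:✓  l2:✓  l3:✓  l4:✓  l5:✓  l6:✓
Every librarian in the restrictor has a witness.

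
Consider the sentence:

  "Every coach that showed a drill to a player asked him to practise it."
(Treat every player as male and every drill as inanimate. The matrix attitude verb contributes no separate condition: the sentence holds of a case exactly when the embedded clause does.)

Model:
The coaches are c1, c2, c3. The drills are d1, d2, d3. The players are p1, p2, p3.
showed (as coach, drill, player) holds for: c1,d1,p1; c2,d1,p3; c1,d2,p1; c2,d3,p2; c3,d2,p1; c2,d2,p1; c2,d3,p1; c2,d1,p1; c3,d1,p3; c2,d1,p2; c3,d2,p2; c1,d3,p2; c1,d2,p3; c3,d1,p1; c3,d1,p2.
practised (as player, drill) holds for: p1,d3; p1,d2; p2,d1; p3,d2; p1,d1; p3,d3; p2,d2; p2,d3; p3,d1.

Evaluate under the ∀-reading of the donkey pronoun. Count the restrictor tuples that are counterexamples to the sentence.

"him" takes "a player" as antecedent and "it" takes "a drill"; both are donkey pronouns co-varying with the restrictor.
Strong reading: for every (c,d,p) with showed(c,d,p), practised(p,d).
Restrictor triples: (c1,d1,p1)→practised(p1,d1) ✓  (c1,d2,p1)→practised(p1,d2) ✓  (c1,d2,p3)→practised(p3,d2) ✓  (c1,d3,p2)→practised(p2,d3) ✓  (c2,d1,p1)→practised(p1,d1) ✓  (c2,d1,p2)→practised(p2,d1) ✓  (c2,d1,p3)→practised(p3,d1) ✓  (c2,d2,p1)→practised(p1,d2) ✓  (c2,d3,p1)→practised(p1,d3) ✓  (c2,d3,p2)→practised(p2,d3) ✓  (c3,d1,p1)→practised(p1,d1) ✓  (c3,d1,p2)→practised(p2,d1) ✓  (c3,d1,p3)→practised(p3,d1) ✓  (c3,d2,p1)→practised(p1,d2) ✓  (c3,d2,p2)→practised(p2,d2) ✓
Counterexamples (restrictor triples failing the scope): 0.

0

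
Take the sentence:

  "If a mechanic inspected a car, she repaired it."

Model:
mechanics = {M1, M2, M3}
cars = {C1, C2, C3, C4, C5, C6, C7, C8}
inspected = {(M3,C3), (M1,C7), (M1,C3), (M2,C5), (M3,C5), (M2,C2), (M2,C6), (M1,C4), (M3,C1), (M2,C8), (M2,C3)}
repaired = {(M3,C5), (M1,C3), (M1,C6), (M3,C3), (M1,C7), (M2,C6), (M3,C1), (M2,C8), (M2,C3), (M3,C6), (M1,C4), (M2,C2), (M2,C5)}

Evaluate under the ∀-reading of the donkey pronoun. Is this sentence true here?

"it" takes "a car" as antecedent — a donkey pronoun bound across the clause boundary.
Strong reading: for every (m,c) with inspected(m,c), repaired(m,c).
Restrictor pairs: (M1,C3) ✓  (M1,C4) ✓  (M1,C7) ✓  (M2,C2) ✓  (M2,C3) ✓  (M2,C5) ✓  (M2,C6) ✓  (M2,C8) ✓  (M3,C1) ✓  (M3,C3) ✓  (M3,C5) ✓
Every restrictor pair satisfies the scope.

True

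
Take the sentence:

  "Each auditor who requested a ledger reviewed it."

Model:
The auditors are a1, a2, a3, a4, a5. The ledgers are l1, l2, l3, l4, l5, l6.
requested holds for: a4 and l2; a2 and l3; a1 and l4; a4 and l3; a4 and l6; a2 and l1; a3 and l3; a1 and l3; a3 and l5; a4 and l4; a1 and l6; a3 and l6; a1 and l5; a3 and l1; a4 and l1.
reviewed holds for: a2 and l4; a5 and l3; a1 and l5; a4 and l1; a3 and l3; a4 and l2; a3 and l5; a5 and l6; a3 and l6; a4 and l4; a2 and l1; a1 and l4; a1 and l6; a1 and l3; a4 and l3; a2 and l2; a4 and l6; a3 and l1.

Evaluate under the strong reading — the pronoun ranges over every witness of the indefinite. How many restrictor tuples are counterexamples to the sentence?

1

"it" takes "a ledger" as antecedent — a donkey pronoun bound across the clause boundary.
Strong reading: for every (a,l) with requested(a,l), reviewed(a,l).
Restrictor pairs: (a1,l3) ✓  (a1,l4) ✓  (a1,l5) ✓  (a1,l6) ✓  (a2,l1) ✓  (a2,l3) ✗  (a3,l1) ✓  (a3,l3) ✓  (a3,l5) ✓  (a3,l6) ✓  (a4,l1) ✓  (a4,l2) ✓  (a4,l3) ✓  (a4,l4) ✓  (a4,l6) ✓
Counterexamples (restrictor pairs failing the scope): 1.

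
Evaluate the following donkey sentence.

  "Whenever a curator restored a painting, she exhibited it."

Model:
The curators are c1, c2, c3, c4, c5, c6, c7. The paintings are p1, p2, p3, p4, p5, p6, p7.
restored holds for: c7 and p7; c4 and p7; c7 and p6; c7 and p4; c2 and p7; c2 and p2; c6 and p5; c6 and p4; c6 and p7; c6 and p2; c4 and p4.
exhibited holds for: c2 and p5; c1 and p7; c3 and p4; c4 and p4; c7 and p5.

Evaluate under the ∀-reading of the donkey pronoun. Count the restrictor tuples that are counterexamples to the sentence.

"it" takes "a painting" as antecedent — a donkey pronoun bound across the clause boundary.
Strong reading: for every (c,p) with restored(c,p), exhibited(c,p).
Restrictor pairs: (c2,p2) ✗  (c2,p7) ✗  (c4,p4) ✓  (c4,p7) ✗  (c6,p2) ✗  (c6,p4) ✗  (c6,p5) ✗  (c6,p7) ✗  (c7,p4) ✗  (c7,p6) ✗  (c7,p7) ✗
Counterexamples (restrictor pairs failing the scope): 10.

10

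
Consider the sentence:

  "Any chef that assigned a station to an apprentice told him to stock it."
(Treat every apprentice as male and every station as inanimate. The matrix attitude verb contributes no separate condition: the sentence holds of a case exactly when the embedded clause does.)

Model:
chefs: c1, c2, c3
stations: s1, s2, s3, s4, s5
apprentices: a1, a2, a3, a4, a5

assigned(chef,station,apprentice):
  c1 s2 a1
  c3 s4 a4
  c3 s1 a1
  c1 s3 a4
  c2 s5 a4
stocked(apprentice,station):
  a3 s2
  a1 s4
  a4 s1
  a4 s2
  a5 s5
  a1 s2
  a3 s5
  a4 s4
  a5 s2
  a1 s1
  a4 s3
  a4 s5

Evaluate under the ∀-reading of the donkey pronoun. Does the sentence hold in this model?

True

"him" takes "an apprentice" as antecedent and "it" takes "a station"; both are donkey pronouns co-varying with the restrictor.
Strong reading: for every (c,s,a) with assigned(c,s,a), stocked(a,s).
Restrictor triples: (c1,s2,a1)→stocked(a1,s2) ✓  (c1,s3,a4)→stocked(a4,s3) ✓  (c2,s5,a4)→stocked(a4,s5) ✓  (c3,s1,a1)→stocked(a1,s1) ✓  (c3,s4,a4)→stocked(a4,s4) ✓
Every restrictor triple satisfies the scope.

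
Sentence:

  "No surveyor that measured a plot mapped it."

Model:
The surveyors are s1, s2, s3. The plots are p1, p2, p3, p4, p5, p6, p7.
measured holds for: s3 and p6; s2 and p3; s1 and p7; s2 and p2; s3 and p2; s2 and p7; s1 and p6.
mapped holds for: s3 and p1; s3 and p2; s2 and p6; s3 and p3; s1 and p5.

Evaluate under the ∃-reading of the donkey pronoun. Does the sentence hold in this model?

"it" takes "a plot" as antecedent — a donkey pronoun bound across the clause boundary.
Truth condition: for no (s,p) with measured(s,p) does mapped(s,p) hold.
Restrictor pairs — does the scope hold? (s1,p6):fails  (s1,p7):fails  (s2,p2):fails  (s2,p3):fails  (s2,p7):fails  (s3,p2):holds  (s3,p6):fails
Scope holds for 1 pair(s), so the sentence is false.

False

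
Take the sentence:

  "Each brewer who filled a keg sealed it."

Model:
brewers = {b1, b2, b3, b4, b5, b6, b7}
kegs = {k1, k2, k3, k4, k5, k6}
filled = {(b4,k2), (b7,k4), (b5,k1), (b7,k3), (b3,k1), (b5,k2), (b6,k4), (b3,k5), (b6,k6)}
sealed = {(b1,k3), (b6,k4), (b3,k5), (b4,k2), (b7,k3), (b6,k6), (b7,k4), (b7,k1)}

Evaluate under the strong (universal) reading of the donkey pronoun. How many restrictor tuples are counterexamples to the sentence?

3

"it" takes "a keg" as antecedent — a donkey pronoun bound across the clause boundary.
Strong reading: for every (b,k) with filled(b,k), sealed(b,k).
Restrictor pairs: (b3,k1) ✗  (b3,k5) ✓  (b4,k2) ✓  (b5,k1) ✗  (b5,k2) ✗  (b6,k4) ✓  (b6,k6) ✓  (b7,k3) ✓  (b7,k4) ✓
Counterexamples (restrictor pairs failing the scope): 3.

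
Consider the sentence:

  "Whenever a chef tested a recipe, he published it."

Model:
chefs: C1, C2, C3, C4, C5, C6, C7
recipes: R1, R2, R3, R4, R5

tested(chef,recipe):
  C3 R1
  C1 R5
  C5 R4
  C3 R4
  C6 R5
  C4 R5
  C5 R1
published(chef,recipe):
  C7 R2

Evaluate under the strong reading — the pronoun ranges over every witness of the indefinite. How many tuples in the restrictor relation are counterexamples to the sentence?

7

"it" takes "a recipe" as antecedent — a donkey pronoun bound across the clause boundary.
Strong reading: for every (c,r) with tested(c,r), published(c,r).
Restrictor pairs: (C1,R5) ✗  (C3,R1) ✗  (C3,R4) ✗  (C4,R5) ✗  (C5,R1) ✗  (C5,R4) ✗  (C6,R5) ✗
Counterexamples (restrictor pairs failing the scope): 7.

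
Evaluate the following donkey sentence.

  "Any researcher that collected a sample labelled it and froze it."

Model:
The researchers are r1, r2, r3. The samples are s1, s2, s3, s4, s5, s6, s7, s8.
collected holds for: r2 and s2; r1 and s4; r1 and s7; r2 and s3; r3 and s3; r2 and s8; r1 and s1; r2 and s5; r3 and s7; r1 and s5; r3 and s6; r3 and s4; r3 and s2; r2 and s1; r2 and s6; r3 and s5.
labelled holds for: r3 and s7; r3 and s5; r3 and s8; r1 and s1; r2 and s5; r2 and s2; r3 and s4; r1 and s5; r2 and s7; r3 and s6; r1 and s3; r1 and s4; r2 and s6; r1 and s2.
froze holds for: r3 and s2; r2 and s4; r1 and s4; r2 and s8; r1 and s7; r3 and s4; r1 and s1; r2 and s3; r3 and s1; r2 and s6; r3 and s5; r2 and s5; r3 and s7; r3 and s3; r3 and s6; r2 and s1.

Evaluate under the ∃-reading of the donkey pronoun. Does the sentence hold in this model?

"it" takes "a sample" as antecedent — a donkey pronoun bound across the clause boundary.
Weak reading: every researcher r with some collected-sample has at least one collected-sample s such that labelled(r,s) ∧ froze(r,s).
Per researcher: r1:✓  r2:✓  r3:✓
Every researcher in the restrictor has a witness.

True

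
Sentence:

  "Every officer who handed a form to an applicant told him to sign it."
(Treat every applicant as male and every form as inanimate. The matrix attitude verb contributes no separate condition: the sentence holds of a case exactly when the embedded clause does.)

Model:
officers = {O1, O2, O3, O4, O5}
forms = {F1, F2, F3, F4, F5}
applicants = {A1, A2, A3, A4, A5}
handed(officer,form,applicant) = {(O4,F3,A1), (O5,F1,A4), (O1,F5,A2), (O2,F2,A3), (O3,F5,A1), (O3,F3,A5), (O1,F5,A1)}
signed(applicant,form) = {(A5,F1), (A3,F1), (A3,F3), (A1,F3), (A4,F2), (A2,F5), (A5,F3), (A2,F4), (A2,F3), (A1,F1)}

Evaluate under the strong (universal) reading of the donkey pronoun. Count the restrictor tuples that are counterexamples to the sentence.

4

"him" takes "an applicant" as antecedent and "it" takes "a form"; both are donkey pronouns co-varying with the restrictor.
Strong reading: for every (o,f,a) with handed(o,f,a), signed(a,f).
Restrictor triples: (O1,F5,A1)→signed(A1,F5) ✗  (O1,F5,A2)→signed(A2,F5) ✓  (O2,F2,A3)→signed(A3,F2) ✗  (O3,F3,A5)→signed(A5,F3) ✓  (O3,F5,A1)→signed(A1,F5) ✗  (O4,F3,A1)→signed(A1,F3) ✓  (O5,F1,A4)→signed(A4,F1) ✗
Counterexamples (restrictor triples failing the scope): 4.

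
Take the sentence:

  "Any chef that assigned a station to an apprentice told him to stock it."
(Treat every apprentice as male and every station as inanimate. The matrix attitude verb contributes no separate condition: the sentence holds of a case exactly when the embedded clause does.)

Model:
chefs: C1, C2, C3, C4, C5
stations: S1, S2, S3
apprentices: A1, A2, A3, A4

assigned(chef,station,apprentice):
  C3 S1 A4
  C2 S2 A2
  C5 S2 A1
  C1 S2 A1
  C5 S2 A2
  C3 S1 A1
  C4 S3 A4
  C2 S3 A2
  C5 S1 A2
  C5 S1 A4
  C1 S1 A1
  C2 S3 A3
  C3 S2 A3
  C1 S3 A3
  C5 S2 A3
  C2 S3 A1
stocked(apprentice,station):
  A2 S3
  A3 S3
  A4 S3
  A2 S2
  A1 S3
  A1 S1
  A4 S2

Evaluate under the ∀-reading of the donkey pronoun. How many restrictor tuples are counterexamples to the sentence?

"him" takes "an apprentice" as antecedent and "it" takes "a station"; both are donkey pronouns co-varying with the restrictor.
Strong reading: for every (c,s,a) with assigned(c,s,a), stocked(a,s).
Restrictor triples: (C1,S1,A1)→stocked(A1,S1) ✓  (C1,S2,A1)→stocked(A1,S2) ✗  (C1,S3,A3)→stocked(A3,S3) ✓  (C2,S2,A2)→stocked(A2,S2) ✓  (C2,S3,A1)→stocked(A1,S3) ✓  (C2,S3,A2)→stocked(A2,S3) ✓  (C2,S3,A3)→stocked(A3,S3) ✓  (C3,S1,A1)→stocked(A1,S1) ✓  (C3,S1,A4)→stocked(A4,S1) ✗  (C3,S2,A3)→stocked(A3,S2) ✗  (C4,S3,A4)→stocked(A4,S3) ✓  (C5,S1,A2)→stocked(A2,S1) ✗  (C5,S1,A4)→stocked(A4,S1) ✗  (C5,S2,A1)→stocked(A1,S2) ✗  (C5,S2,A2)→stocked(A2,S2) ✓  (C5,S2,A3)→stocked(A3,S2) ✗
Counterexamples (restrictor triples failing the scope): 7.

7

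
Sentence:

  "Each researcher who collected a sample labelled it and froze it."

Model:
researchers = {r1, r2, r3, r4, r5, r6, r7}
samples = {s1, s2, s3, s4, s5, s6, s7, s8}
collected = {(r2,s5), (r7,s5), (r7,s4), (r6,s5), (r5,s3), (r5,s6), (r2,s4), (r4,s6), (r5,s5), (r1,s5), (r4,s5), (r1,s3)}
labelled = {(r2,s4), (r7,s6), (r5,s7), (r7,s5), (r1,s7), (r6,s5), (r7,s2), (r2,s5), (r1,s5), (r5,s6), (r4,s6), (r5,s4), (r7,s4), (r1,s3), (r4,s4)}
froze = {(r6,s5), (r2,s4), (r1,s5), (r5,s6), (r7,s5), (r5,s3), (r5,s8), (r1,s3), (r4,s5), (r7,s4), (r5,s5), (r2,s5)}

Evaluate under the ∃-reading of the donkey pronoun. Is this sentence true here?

False

"it" takes "a sample" as antecedent — a donkey pronoun bound across the clause boundary.
Weak reading: every researcher r with some collected-sample has at least one collected-sample s such that labelled(r,s) ∧ froze(r,s).
Per researcher: r1:✓  r2:✓  r4:✗  r5:✓  r6:✓  r7:✓
r4 has no witness among its collected-samples.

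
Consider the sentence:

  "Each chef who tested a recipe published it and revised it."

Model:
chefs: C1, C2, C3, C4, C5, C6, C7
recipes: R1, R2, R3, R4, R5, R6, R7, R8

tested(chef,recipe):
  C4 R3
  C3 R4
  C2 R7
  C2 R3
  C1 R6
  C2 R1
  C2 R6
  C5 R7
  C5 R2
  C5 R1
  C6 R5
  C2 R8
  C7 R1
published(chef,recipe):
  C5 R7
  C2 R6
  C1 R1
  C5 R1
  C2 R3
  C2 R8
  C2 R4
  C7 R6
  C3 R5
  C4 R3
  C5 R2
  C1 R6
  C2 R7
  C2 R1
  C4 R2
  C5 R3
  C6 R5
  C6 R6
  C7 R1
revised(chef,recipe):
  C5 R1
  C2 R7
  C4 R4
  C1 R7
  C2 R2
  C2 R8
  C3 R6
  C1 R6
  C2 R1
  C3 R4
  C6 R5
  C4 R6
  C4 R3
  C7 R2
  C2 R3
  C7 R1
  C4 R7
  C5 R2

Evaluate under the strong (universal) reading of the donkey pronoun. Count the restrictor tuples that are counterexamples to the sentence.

"it" takes "a recipe" as antecedent — a donkey pronoun bound across the clause boundary.
Strong reading: for every (c,r) with tested(c,r), published(c,r) ∧ revised(c,r).
Restrictor pairs: (C1,R6) ✓  (C2,R1) ✓  (C2,R3) ✓  (C2,R6) ✗  (C2,R7) ✓  (C2,R8) ✓  (C3,R4) ✗  (C4,R3) ✓  (C5,R1) ✓  (C5,R2) ✓  (C5,R7) ✗  (C6,R5) ✓  (C7,R1) ✓
Counterexamples (restrictor pairs failing the scope): 3.

3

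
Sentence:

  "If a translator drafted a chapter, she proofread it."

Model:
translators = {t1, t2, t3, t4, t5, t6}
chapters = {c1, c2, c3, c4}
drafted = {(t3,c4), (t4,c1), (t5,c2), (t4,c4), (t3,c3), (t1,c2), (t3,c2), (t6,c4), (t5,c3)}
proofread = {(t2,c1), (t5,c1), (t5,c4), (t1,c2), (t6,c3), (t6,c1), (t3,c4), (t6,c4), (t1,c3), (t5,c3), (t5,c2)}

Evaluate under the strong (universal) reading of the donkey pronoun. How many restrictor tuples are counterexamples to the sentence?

"it" takes "a chapter" as antecedent — a donkey pronoun bound across the clause boundary.
Strong reading: for every (t,c) with drafted(t,c), proofread(t,c).
Restrictor pairs: (t1,c2) ✓  (t3,c2) ✗  (t3,c3) ✗  (t3,c4) ✓  (t4,c1) ✗  (t4,c4) ✗  (t5,c2) ✓  (t5,c3) ✓  (t6,c4) ✓
Counterexamples (restrictor pairs failing the scope): 4.

4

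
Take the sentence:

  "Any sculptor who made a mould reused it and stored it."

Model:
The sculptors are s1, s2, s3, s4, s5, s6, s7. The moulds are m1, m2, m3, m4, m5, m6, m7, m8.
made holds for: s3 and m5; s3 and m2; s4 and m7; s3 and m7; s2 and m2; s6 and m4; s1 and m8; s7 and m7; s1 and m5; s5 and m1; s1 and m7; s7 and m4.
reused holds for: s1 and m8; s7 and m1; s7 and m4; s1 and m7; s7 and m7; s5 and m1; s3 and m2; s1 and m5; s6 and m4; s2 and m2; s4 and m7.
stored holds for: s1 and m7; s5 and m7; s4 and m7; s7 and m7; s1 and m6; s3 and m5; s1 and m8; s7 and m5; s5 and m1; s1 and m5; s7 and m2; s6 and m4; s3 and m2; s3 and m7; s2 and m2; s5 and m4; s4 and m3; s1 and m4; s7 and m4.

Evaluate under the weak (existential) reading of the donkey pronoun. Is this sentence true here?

"it" takes "a mould" as antecedent — a donkey pronoun bound across the clause boundary.
Weak reading: every sculptor s with some made-mould has at least one made-mould m such that reused(s,m) ∧ stored(s,m).
Per sculptor: s1:✓  s2:✓  s3:✓  s4:✓  s5:✓  s6:✓  s7:✓
Every sculptor in the restrictor has a witness.

True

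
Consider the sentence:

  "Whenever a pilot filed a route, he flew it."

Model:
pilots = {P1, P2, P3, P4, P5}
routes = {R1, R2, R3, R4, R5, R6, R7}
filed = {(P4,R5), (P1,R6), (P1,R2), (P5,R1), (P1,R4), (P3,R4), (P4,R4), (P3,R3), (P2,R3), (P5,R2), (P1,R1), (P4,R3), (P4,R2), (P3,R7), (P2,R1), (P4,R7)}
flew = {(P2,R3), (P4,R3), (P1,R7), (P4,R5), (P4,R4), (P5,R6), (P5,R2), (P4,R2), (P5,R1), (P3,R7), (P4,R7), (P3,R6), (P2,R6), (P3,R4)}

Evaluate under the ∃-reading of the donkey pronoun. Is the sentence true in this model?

"it" takes "a route" as antecedent — a donkey pronoun bound across the clause boundary.
Weak reading: every pilot p with some filed-route has at least one filed-route r such that flew(p,r).
Per pilot: P1:✗  P2:✓  P3:✓  P4:✓  P5:✓
P1 has no witness among its filed-routes.

False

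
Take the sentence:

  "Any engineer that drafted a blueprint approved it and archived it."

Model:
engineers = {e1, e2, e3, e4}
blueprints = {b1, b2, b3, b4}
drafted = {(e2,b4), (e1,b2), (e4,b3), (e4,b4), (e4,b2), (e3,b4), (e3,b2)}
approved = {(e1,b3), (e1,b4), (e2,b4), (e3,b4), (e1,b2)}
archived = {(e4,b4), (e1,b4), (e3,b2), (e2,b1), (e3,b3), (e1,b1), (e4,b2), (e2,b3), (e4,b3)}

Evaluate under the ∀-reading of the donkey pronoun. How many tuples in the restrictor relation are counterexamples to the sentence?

7

"it" takes "a blueprint" as antecedent — a donkey pronoun bound across the clause boundary.
Strong reading: for every (e,b) with drafted(e,b), approved(e,b) ∧ archived(e,b).
Restrictor pairs: (e1,b2) ✗  (e2,b4) ✗  (e3,b2) ✗  (e3,b4) ✗  (e4,b2) ✗  (e4,b3) ✗  (e4,b4) ✗
Counterexamples (restrictor pairs failing the scope): 7.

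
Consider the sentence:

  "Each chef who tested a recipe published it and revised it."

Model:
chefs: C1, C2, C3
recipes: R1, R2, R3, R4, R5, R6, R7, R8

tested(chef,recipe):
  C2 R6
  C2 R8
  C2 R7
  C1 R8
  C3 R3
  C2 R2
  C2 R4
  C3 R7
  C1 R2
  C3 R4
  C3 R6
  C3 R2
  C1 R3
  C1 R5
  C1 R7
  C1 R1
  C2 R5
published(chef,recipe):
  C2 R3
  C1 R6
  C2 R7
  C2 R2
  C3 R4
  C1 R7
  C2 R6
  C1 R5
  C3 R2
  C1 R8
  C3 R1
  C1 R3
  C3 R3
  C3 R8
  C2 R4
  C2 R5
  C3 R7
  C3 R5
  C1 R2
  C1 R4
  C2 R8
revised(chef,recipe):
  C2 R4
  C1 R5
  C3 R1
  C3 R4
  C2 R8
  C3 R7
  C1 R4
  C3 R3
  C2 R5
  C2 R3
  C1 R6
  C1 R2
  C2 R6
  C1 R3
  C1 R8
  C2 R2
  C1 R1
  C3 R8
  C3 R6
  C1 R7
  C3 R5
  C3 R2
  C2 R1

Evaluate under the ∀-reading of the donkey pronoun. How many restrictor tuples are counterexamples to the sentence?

3

"it" takes "a recipe" as antecedent — a donkey pronoun bound across the clause boundary.
Strong reading: for every (c,r) with tested(c,r), published(c,r) ∧ revised(c,r).
Restrictor pairs: (C1,R1) ✗  (C1,R2) ✓  (C1,R3) ✓  (C1,R5) ✓  (C1,R7) ✓  (C1,R8) ✓  (C2,R2) ✓  (C2,R4) ✓  (C2,R5) ✓  (C2,R6) ✓  (C2,R7) ✗  (C2,R8) ✓  (C3,R2) ✓  (C3,R3) ✓  (C3,R4) ✓  (C3,R6) ✗  (C3,R7) ✓
Counterexamples (restrictor pairs failing the scope): 3.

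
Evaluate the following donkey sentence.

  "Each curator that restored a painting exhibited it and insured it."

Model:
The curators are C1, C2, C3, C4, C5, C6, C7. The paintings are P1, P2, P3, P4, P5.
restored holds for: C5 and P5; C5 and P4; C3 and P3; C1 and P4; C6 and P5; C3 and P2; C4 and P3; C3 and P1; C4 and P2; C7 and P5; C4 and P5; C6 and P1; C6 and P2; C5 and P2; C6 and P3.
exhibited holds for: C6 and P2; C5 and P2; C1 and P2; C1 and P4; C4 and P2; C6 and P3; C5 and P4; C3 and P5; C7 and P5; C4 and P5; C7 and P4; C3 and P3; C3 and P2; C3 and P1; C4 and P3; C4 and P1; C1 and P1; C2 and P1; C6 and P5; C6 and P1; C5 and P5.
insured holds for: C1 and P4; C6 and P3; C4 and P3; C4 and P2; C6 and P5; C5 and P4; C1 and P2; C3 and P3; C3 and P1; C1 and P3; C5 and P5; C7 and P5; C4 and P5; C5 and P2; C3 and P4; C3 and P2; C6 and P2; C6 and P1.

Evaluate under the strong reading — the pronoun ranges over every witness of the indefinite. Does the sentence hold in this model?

True

"it" takes "a painting" as antecedent — a donkey pronoun bound across the clause boundary.
Strong reading: for every (c,p) with restored(c,p), exhibited(c,p) ∧ insured(c,p).
Restrictor pairs: (C1,P4) ✓  (C3,P1) ✓  (C3,P2) ✓  (C3,P3) ✓  (C4,P2) ✓  (C4,P3) ✓  (C4,P5) ✓  (C5,P2) ✓  (C5,P4) ✓  (C5,P5) ✓  (C6,P1) ✓  (C6,P2) ✓  (C6,P3) ✓  (C6,P5) ✓  (C7,P5) ✓
Every restrictor pair satisfies the scope.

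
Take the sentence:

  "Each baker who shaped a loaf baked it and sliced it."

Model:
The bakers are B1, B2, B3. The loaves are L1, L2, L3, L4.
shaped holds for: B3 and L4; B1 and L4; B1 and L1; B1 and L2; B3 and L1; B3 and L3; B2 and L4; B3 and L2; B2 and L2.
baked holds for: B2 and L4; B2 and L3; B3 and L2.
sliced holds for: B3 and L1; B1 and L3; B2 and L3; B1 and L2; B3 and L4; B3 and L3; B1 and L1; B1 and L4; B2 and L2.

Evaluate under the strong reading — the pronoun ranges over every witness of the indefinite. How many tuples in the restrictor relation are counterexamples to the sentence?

9

"it" takes "a loaf" as antecedent — a donkey pronoun bound across the clause boundary.
Strong reading: for every (b,l) with shaped(b,l), baked(b,l) ∧ sliced(b,l).
Restrictor pairs: (B1,L1) ✗  (B1,L2) ✗  (B1,L4) ✗  (B2,L2) ✗  (B2,L4) ✗  (B3,L1) ✗  (B3,L2) ✗  (B3,L3) ✗  (B3,L4) ✗
Counterexamples (restrictor pairs failing the scope): 9.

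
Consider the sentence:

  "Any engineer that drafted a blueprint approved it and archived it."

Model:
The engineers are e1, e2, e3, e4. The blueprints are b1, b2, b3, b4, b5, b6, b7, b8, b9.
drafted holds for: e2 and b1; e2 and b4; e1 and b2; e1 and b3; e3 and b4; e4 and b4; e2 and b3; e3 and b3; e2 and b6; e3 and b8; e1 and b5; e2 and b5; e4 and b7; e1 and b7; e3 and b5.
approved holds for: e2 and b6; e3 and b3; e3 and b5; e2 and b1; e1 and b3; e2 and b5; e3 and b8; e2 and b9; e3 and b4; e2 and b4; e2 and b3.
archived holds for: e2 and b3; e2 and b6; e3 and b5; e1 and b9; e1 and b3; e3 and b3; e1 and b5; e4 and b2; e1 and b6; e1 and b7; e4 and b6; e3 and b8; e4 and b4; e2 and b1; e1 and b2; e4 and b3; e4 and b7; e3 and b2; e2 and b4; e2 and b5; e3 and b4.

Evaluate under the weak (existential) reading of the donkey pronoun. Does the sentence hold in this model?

False

"it" takes "a blueprint" as antecedent — a donkey pronoun bound across the clause boundary.
Weak reading: every engineer e with some drafted-blueprint has at least one drafted-blueprint b such that approved(e,b) ∧ archived(e,b).
Per engineer: e1:✓  e2:✓  e3:✓  e4:✗
e4 has no witness among its drafted-blueprints.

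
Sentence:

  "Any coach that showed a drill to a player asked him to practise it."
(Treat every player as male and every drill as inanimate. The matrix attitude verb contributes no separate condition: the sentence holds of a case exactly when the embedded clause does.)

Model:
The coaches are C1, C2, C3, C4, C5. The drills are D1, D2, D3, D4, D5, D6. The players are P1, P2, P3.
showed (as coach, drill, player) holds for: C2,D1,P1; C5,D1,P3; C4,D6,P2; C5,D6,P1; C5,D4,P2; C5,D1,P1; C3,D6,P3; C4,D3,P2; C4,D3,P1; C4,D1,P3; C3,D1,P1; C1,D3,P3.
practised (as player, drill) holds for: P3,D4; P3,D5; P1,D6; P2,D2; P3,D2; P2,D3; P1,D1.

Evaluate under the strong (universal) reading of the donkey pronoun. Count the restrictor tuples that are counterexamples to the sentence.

"him" takes "a player" as antecedent and "it" takes "a drill"; both are donkey pronouns co-varying with the restrictor.
Strong reading: for every (c,d,p) with showed(c,d,p), practised(p,d).
Restrictor triples: (C1,D3,P3)→practised(P3,D3) ✗  (C2,D1,P1)→practised(P1,D1) ✓  (C3,D1,P1)→practised(P1,D1) ✓  (C3,D6,P3)→practised(P3,D6) ✗  (C4,D1,P3)→practised(P3,D1) ✗  (C4,D3,P1)→practised(P1,D3) ✗  (C4,D3,P2)→practised(P2,D3) ✓  (C4,D6,P2)→practised(P2,D6) ✗  (C5,D1,P1)→practised(P1,D1) ✓  (C5,D1,P3)→practised(P3,D1) ✗  (C5,D4,P2)→practised(P2,D4) ✗  (C5,D6,P1)→practised(P1,D6) ✓
Counterexamples (restrictor triples failing the scope): 7.

7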